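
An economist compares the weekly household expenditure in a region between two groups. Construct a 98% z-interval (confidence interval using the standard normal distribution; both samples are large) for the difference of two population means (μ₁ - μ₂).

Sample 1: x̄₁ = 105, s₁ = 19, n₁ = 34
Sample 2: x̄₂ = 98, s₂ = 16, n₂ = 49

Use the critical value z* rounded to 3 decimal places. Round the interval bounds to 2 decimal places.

Both samples are large (n₁ = 34 ≥ 30, n₂ = 49 ≥ 30), so a z-interval for the difference of means applies.

Point estimate: x̄₁ - x̄₂ = 105 - 98 = 7

Standard error: SE = √(s₁²/n₁ + s₂²/n₂)
= √(19²/34 + 16²/49)
= √(10.617647 + 5.224490)
= 3.980218

For 98% confidence, z* = 2.326 (from standard normal table)
Margin of error: E = z* × SE = 2.326 × 3.980218 = 9.2580

Z-interval: (x̄₁ - x̄₂) ± E = 7 ± 9.2580 = (-2.2580, 16.2580)

Rounded to 2 decimal places:

(-2.26, 16.26)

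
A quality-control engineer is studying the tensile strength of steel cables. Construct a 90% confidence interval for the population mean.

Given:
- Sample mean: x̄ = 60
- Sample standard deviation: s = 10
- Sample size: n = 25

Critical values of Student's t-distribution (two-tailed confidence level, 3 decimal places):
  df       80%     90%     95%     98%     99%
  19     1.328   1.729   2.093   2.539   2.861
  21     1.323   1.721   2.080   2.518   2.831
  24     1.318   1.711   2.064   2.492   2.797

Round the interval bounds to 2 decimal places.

The population standard deviation σ is unknown (only the sample standard deviation s is given), so use a t-interval with df = n - 1 = 25 - 1 = 24.

For 90% confidence with df = 24, t* = 1.711 (from t-table)

Standard error: SE = s/√n = 10/√25 = 2.000000

Margin of error: E = t* × SE = 1.711 × 2.000000 = 3.4220

T-interval: x̄ ± E = 60 ± 3.4220 = (56.5780, 63.4220)

Rounded to 2 decimal places:

(56.58, 63.42)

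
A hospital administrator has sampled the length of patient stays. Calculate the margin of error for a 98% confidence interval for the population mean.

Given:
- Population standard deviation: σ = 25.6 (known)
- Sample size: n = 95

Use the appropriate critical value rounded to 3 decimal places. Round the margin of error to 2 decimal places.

The population standard deviation σ is known, so use the z-interval margin of error formula.

For 98% confidence, z* = 2.326 (from standard normal table)

Margin of error formula for z-interval: E = z* × σ/√n

E = 2.326 × 25.6/√95
  = 2.326 × 2.626505
  = 6.1092

Rounded to 2 decimal places:

6.11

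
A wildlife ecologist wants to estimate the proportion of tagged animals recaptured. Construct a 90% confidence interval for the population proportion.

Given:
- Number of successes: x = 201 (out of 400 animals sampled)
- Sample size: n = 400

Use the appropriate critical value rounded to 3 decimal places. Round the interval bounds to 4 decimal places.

Sample proportion: p̂ = 201/400 = 0.502500

Check conditions for normal approximation:
  np̂ = 201 ≥ 10 ✓
  n(1-p̂) = 199 ≥ 10 ✓

The sample is large enough, so use a z-interval (normal approximation) for the proportion.

For 90% confidence, z* = 1.645 (from standard normal table)

Standard error: SE = √(p̂(1-p̂)/n) = √(0.502500×0.497500/400) = 0.02499969

Margin of error: E = z* × SE = 1.645 × 0.02499969 = 0.041124

Z-interval: p̂ ± E = 0.502500 ± 0.041124 = (0.461376, 0.543624)

Rounded to 4 decimal places:

(0.4614, 0.5436)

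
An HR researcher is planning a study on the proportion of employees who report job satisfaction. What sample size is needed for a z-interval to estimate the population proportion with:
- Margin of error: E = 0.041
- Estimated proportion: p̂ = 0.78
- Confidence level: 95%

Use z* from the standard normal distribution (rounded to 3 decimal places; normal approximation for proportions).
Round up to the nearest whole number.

Using z* for proportion z-interval (normal approximation).

For 95% confidence, z* = 1.96 (from standard normal table)

Sample size formula for proportion z-interval: n = z*²p̂(1-p̂)/E²

n = 1.96² × 0.78 × 0.22 / 0.041²
  = 3.8416 × 0.1716 / 0.001681
  = 392.1586

Round up to the nearest whole number: n = 393

393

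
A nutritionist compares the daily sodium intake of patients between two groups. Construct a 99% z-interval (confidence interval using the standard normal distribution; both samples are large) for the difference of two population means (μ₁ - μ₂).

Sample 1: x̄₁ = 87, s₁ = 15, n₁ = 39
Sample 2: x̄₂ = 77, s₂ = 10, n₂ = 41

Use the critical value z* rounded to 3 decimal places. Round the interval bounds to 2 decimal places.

Both samples are large (n₁ = 39 ≥ 30, n₂ = 41 ≥ 30), so a z-interval for the difference of means applies.

Point estimate: x̄₁ - x̄₂ = 87 - 77 = 10

Standard error: SE = √(s₁²/n₁ + s₂²/n₂)
= √(15²/39 + 10²/41)
= √(5.769231 + 2.439024)
= 2.865005

For 99% confidence, z* = 2.576 (from standard normal table)
Margin of error: E = z* × SE = 2.576 × 2.865005 = 7.3803

Z-interval: (x̄₁ - x̄₂) ± E = 10 ± 7.3803 = (2.6197, 17.3803)

Rounded to 2 decimal places:

(2.62, 17.38)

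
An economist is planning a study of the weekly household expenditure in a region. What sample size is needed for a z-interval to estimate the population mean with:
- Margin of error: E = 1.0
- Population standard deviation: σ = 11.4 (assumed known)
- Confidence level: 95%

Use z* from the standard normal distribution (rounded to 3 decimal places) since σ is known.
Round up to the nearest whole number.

Using z* since population σ is known (z-interval formula).

For 95% confidence, z* = 1.96 (from standard normal table)

Sample size formula for z-interval: n = (z*σ/E)²

n = (1.96 × 11.4 / 1.0)²
  = (22.344000)²
  = 499.2543

Round up to the nearest whole number: n = 500

500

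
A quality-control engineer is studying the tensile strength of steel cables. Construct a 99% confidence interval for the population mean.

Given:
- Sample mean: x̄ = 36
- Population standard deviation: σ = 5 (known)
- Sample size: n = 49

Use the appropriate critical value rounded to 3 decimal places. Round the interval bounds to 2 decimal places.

The population standard deviation σ is known, so use a z-interval (standard normal critical value).

For 99% confidence, z* = 2.576 (from standard normal table)

Standard error: SE = σ/√n = 5/√49 = 0.714286

Margin of error: E = z* × SE = 2.576 × 0.714286 = 1.8400

Z-interval: x̄ ± E = 36 ± 1.8400 = (34.1600, 37.8400)

Rounded to 2 decimal places:

(34.16, 37.84)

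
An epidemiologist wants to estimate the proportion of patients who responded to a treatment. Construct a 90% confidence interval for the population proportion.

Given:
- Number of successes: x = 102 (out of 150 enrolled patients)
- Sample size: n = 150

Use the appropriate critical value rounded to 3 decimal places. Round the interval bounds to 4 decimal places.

Sample proportion: p̂ = 102/150 = 0.680000

Check conditions for normal approximation:
  np̂ = 102 ≥ 10 ✓
  n(1-p̂) = 48 ≥ 10 ✓

The sample is large enough, so use a z-interval (normal approximation) for the proportion.

For 90% confidence, z* = 1.645 (from standard normal table)

Standard error: SE = √(p̂(1-p̂)/n) = √(0.680000×0.320000/150) = 0.03808762

Margin of error: E = z* × SE = 1.645 × 0.03808762 = 0.062654

Z-interval: p̂ ± E = 0.680000 ± 0.062654 = (0.617346, 0.742654)

Rounded to 4 decimal places:

(0.6173, 0.7427)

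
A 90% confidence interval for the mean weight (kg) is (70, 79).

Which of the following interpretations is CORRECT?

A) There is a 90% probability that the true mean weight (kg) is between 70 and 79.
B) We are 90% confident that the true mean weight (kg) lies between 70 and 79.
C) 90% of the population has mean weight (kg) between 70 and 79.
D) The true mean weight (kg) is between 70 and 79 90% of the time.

A confidence interval represents our confidence in the procedure, not a probability statement about the parameter.

Key concept: If we repeated this sampling process many times and computed a 90% CI each time, about 90% of those intervals would contain the true population parameter.

For this specific interval (70, 79):
- Midpoint (point estimate): 74.5
- Margin of error: 4.5

The correct interpretation is the one stating confidence that the true parameter lies in the interval — option B.

B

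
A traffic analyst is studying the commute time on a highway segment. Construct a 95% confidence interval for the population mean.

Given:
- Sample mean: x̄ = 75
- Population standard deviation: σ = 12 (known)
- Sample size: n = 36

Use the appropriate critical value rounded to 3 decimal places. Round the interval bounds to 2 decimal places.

The population standard deviation σ is known, so use a z-interval (standard normal critical value).

For 95% confidence, z* = 1.96 (from standard normal table)

Standard error: SE = σ/√n = 12/√36 = 2.000000

Margin of error: E = z* × SE = 1.96 × 2.000000 = 3.9200

Z-interval: x̄ ± E = 75 ± 3.9200 = (71.0800, 78.9200)

Rounded to 2 decimal places:

(71.08, 78.92)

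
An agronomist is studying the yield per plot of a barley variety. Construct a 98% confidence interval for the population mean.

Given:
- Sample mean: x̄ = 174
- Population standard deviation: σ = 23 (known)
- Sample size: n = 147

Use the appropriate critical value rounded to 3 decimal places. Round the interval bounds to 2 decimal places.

The population standard deviation σ is known, so use a z-interval (standard normal critical value).

For 98% confidence, z* = 2.326 (from standard normal table)

Standard error: SE = σ/√n = 23/√147 = 1.897008

Margin of error: E = z* × SE = 2.326 × 1.897008 = 4.4124

Z-interval: x̄ ± E = 174 ± 4.4124 = (169.5876, 178.4124)

Rounded to 2 decimal places:

(169.59, 178.41)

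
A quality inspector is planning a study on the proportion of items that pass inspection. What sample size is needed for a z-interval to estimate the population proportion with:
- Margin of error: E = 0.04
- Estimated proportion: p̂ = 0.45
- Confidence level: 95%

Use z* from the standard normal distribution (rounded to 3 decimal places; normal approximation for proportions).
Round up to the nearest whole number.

Using z* for proportion z-interval (normal approximation).

For 95% confidence, z* = 1.96 (from standard normal table)

Sample size formula for proportion z-interval: n = z*²p̂(1-p̂)/E²

n = 1.96² × 0.45 × 0.55 / 0.04²
  = 3.8416 × 0.2475 / 0.0016
  = 594.2475

Round up to the nearest whole number: n = 595

595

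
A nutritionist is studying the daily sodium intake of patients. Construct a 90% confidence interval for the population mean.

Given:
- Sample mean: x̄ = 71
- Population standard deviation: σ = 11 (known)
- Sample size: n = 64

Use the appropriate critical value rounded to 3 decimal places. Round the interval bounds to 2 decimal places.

The population standard deviation σ is known, so use a z-interval (standard normal critical value).

For 90% confidence, z* = 1.645 (from standard normal table)

Standard error: SE = σ/√n = 11/√64 = 1.375000

Margin of error: E = z* × SE = 1.645 × 1.375000 = 2.2619

Z-interval: x̄ ± E = 71 ± 2.2619 = (68.7381, 73.2619)

Rounded to 2 decimal places:

(68.74, 73.26)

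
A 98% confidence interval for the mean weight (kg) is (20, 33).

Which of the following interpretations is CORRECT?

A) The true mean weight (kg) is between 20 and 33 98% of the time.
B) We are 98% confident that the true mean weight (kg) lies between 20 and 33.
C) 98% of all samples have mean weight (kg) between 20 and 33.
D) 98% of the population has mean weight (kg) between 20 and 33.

A confidence interval represents our confidence in the procedure, not a probability statement about the parameter.

Key concept: If we repeated this sampling process many times and computed a 98% CI each time, about 98% of those intervals would contain the true population parameter.

For this specific interval (20, 33):
- Midpoint (point estimate): 26.5
- Margin of error: 6.5

The correct interpretation is the one stating confidence that the true parameter lies in the interval — option B.

B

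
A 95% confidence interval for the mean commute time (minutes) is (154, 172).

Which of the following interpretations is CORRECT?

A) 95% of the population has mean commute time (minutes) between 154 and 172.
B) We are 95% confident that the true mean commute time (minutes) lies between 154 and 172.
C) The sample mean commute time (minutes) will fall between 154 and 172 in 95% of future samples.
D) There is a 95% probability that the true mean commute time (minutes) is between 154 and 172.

A confidence interval represents our confidence in the procedure, not a probability statement about the parameter.

Key concept: If we repeated this sampling process many times and computed a 95% CI each time, about 95% of those intervals would contain the true population parameter.

For this specific interval (154, 172):
- Midpoint (point estimate): 163
- Margin of error: 9

The correct interpretation is the one stating confidence that the true parameter lies in the interval — option B.

B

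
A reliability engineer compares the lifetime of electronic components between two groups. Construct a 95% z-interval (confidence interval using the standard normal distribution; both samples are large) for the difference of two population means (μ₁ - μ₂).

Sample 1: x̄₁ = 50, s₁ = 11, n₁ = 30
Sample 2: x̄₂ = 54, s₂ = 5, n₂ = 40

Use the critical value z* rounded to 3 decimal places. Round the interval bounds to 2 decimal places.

Both samples are large (n₁ = 30 ≥ 30, n₂ = 40 ≥ 30), so a z-interval for the difference of means applies.

Point estimate: x̄₁ - x̄₂ = 50 - 54 = -4

Standard error: SE = √(s₁²/n₁ + s₂²/n₂)
= √(11²/30 + 5²/40)
= √(4.033333 + 0.625000)
= 2.158317

For 95% confidence, z* = 1.96 (from standard normal table)
Margin of error: E = z* × SE = 1.96 × 2.158317 = 4.2303

Z-interval: (x̄₁ - x̄₂) ± E = -4 ± 4.2303 = (-8.2303, 0.2303)

Rounded to 2 decimal places:

(-8.23, 0.23)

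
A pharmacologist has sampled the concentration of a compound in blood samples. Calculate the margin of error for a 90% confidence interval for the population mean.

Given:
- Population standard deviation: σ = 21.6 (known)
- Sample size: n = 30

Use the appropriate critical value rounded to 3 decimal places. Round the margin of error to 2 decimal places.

The population standard deviation σ is known, so use the z-interval margin of error formula.

For 90% confidence, z* = 1.645 (from standard normal table)

Margin of error formula for z-interval: E = z* × σ/√n

E = 1.645 × 21.6/√30
  = 1.645 × 3.943602
  = 6.4872

Rounded to 2 decimal places:

6.49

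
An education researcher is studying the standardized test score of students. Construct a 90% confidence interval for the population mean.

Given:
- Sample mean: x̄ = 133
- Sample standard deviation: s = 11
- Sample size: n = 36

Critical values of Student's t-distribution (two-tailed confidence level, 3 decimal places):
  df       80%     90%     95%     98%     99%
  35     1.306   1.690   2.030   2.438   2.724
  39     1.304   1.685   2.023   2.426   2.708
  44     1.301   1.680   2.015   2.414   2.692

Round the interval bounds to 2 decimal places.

The population standard deviation σ is unknown (only the sample standard deviation s is given), so use a t-interval with df = n - 1 = 36 - 1 = 35.

For 90% confidence with df = 35, t* = 1.690 (from t-table)

Standard error: SE = s/√n = 11/√36 = 1.833333

Margin of error: E = t* × SE = 1.690 × 1.833333 = 3.0983

T-interval: x̄ ± E = 133 ± 3.0983 = (129.9017, 136.0983)

Rounded to 2 decimal places:

(129.90, 136.10)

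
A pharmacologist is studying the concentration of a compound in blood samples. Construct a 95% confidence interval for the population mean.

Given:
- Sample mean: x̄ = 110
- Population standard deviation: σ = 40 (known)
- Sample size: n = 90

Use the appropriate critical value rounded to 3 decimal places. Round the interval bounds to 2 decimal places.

The population standard deviation σ is known, so use a z-interval (standard normal critical value).

For 95% confidence, z* = 1.96 (from standard normal table)

Standard error: SE = σ/√n = 40/√90 = 4.216370

Margin of error: E = z* × SE = 1.96 × 4.216370 = 8.2641

Z-interval: x̄ ± E = 110 ± 8.2641 = (101.7359, 118.2641)

Rounded to 2 decimal places:

(101.74, 118.26)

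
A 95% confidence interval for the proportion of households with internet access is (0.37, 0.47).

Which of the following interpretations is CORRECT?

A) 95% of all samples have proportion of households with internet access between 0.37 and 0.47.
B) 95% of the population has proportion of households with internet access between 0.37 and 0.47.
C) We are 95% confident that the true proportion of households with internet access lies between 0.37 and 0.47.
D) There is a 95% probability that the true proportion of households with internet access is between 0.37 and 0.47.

A confidence interval represents our confidence in the procedure, not a probability statement about the parameter.

Key concept: If we repeated this sampling process many times and computed a 95% CI each time, about 95% of those intervals would contain the true population parameter.

For this specific interval (0.37, 0.47):
- Midpoint (point estimate): 0.42
- Margin of error: 0.05

The correct interpretation is the one stating confidence that the true parameter lies in the interval — option C.

C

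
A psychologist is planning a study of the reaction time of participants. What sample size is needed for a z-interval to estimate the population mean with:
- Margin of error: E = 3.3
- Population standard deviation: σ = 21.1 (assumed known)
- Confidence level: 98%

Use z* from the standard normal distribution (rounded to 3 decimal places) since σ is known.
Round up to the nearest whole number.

Using z* since population σ is known (z-interval formula).

For 98% confidence, z* = 2.326 (from standard normal table)

Sample size formula for z-interval: n = (z*σ/E)²

n = (2.326 × 21.1 / 3.3)²
  = (14.872303)²
  = 221.1854

Round up to the nearest whole number: n = 222

222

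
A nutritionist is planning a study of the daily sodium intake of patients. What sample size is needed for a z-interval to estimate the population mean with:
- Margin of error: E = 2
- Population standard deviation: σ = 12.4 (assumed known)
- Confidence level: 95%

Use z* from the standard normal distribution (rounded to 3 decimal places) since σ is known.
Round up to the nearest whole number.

Using z* since population σ is known (z-interval formula).

For 95% confidence, z* = 1.96 (from standard normal table)

Sample size formula for z-interval: n = (z*σ/E)²

n = (1.96 × 12.4 / 2)²
  = (12.152000)²
  = 147.6711

Round up to the nearest whole number: n = 148

148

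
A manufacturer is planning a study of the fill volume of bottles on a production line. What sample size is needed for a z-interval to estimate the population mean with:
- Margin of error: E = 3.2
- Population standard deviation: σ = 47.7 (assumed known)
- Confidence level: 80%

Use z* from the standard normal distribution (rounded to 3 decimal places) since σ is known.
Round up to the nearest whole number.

Using z* since population σ is known (z-interval formula).

For 80% confidence, z* = 1.282 (from standard normal table)

Sample size formula for z-interval: n = (z*σ/E)²

n = (1.282 × 47.7 / 3.2)²
  = (19.109813)²
  = 365.1849

Round up to the nearest whole number: n = 366

366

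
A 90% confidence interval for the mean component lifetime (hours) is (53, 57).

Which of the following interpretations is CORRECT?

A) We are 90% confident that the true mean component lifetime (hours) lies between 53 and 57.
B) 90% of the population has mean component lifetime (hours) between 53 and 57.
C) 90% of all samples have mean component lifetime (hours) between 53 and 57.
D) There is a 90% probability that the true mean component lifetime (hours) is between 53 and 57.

A confidence interval represents our confidence in the procedure, not a probability statement about the parameter.

Key concept: If we repeated this sampling process many times and computed a 90% CI each time, about 90% of those intervals would contain the true population parameter.

For this specific interval (53, 57):
- Midpoint (point estimate): 55
- Margin of error: 2

The correct interpretation is the one stating confidence that the true parameter lies in the interval — option A.

A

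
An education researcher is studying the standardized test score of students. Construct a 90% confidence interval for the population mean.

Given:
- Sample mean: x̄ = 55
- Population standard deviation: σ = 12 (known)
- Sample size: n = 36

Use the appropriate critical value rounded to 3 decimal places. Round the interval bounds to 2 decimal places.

The population standard deviation σ is known, so use a z-interval (standard normal critical value).

For 90% confidence, z* = 1.645 (from standard normal table)

Standard error: SE = σ/√n = 12/√36 = 2.000000

Margin of error: E = z* × SE = 1.645 × 2.000000 = 3.2900

Z-interval: x̄ ± E = 55 ± 3.2900 = (51.7100, 58.2900)

Rounded to 2 decimal places:

(51.71, 58.29)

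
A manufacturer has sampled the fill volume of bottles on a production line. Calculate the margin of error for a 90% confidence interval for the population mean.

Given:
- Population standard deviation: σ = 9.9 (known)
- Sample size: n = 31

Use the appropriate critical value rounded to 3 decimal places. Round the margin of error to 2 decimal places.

The population standard deviation σ is known, so use the z-interval margin of error formula.

For 90% confidence, z* = 1.645 (from standard normal table)

Margin of error formula for z-interval: E = z* × σ/√n

E = 1.645 × 9.9/√31
  = 1.645 × 1.7780925
  = 2.92496

Rounded to 2 decimal places:

2.92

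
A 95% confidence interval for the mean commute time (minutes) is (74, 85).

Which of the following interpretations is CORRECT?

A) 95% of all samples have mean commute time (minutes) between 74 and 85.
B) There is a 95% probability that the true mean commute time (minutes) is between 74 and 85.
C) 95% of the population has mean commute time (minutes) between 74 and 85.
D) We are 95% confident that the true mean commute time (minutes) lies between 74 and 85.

A confidence interval represents our confidence in the procedure, not a probability statement about the parameter.

Key concept: If we repeated this sampling process many times and computed a 95% CI each time, about 95% of those intervals would contain the true population parameter.

For this specific interval (74, 85):
- Midpoint (point estimate): 79.5
- Margin of error: 5.5

The correct interpretation is the one stating confidence that the true parameter lies in the interval — option D.

D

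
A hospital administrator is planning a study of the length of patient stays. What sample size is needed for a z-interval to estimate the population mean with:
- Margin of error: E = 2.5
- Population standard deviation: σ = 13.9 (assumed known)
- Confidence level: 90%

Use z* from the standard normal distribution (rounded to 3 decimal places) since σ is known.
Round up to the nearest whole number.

Using z* since population σ is known (z-interval formula).

For 90% confidence, z* = 1.645 (from standard normal table)

Sample size formula for z-interval: n = (z*σ/E)²

n = (1.645 × 13.9 / 2.5)²
  = (9.146200)²
  = 83.6530

Round up to the nearest whole number: n = 84

84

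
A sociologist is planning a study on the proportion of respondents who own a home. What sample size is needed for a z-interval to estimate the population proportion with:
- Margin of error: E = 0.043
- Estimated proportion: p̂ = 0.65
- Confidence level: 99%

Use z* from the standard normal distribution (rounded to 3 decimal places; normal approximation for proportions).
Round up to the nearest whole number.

Using z* for proportion z-interval (normal approximation).

For 99% confidence, z* = 2.576 (from standard normal table)

Sample size formula for proportion z-interval: n = z*²p̂(1-p̂)/E²

n = 2.576² × 0.65 × 0.35 / 0.043²
  = 6.635776 × 0.2275 / 0.001849
  = 816.4624

Round up to the nearest whole number: n = 817

817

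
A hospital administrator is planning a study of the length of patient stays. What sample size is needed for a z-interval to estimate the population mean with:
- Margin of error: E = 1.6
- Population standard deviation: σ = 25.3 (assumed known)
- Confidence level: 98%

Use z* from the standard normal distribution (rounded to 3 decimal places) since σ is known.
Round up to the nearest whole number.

Using z* since population σ is known (z-interval formula).

For 98% confidence, z* = 2.326 (from standard normal table)

Sample size formula for z-interval: n = (z*σ/E)²

n = (2.326 × 25.3 / 1.6)²
  = (36.779875)²
  = 1352.7592

Round up to the nearest whole number: n = 1353

1353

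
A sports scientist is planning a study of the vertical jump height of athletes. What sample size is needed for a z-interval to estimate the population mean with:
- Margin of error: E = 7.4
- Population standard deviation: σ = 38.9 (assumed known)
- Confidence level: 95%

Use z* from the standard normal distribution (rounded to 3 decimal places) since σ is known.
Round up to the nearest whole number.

Using z* since population σ is known (z-interval formula).

For 95% confidence, z* = 1.96 (from standard normal table)

Sample size formula for z-interval: n = (z*σ/E)²

n = (1.96 × 38.9 / 7.4)²
  = (10.303243)²
  = 106.1568

Round up to the nearest whole number: n = 107

107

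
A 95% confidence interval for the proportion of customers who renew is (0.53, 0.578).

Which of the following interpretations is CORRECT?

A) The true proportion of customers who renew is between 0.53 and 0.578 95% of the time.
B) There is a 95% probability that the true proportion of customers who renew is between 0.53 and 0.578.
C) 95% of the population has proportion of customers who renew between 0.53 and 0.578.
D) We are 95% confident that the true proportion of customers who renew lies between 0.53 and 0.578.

A confidence interval represents our confidence in the procedure, not a probability statement about the parameter.

Key concept: If we repeated this sampling process many times and computed a 95% CI each time, about 95% of those intervals would contain the true population parameter.

For this specific interval (0.53, 0.578):
- Midpoint (point estimate): 0.554
- Margin of error: 0.024

The correct interpretation is the one stating confidence that the true parameter lies in the interval — option D.

D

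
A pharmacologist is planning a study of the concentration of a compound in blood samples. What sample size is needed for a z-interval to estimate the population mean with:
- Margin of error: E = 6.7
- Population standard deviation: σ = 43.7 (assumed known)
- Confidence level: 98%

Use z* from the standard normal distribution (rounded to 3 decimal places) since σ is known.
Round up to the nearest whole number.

Using z* since population σ is known (z-interval formula).

For 98% confidence, z* = 2.326 (from standard normal table)

Sample size formula for z-interval: n = (z*σ/E)²

n = (2.326 × 43.7 / 6.7)²
  = (15.171075)²
  = 230.1615

Round up to the nearest whole number: n = 231

231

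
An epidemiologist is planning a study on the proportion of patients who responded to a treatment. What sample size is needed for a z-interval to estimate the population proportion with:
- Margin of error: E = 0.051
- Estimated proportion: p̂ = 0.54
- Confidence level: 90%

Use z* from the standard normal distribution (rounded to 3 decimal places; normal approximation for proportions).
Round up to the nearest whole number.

Using z* for proportion z-interval (normal approximation).

For 90% confidence, z* = 1.645 (from standard normal table)

Sample size formula for proportion z-interval: n = z*²p̂(1-p̂)/E²

n = 1.645² × 0.54 × 0.46 / 0.051²
  = 2.706025 × 0.2484 / 0.002601
  = 258.4301

Round up to the nearest whole number: n = 259

259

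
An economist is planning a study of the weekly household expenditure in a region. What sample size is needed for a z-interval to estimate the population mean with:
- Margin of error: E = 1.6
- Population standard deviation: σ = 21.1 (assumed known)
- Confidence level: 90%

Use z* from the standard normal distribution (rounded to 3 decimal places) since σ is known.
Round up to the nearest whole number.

Using z* since population σ is known (z-interval formula).

For 90% confidence, z* = 1.645 (from standard normal table)

Sample size formula for z-interval: n = (z*σ/E)²

n = (1.645 × 21.1 / 1.6)²
  = (21.693438)²
  = 470.6052

Round up to the nearest whole number: n = 471

471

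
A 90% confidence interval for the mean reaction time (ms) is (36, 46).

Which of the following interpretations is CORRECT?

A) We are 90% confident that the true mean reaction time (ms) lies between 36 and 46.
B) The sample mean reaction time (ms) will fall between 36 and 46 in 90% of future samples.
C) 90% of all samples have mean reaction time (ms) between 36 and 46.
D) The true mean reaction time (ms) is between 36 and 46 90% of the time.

A confidence interval represents our confidence in the procedure, not a probability statement about the parameter.

Key concept: If we repeated this sampling process many times and computed a 90% CI each time, about 90% of those intervals would contain the true population parameter.

For this specific interval (36, 46):
- Midpoint (point estimate): 41
- Margin of error: 5

The correct interpretation is the one stating confidence that the true parameter lies in the interval — option A.

A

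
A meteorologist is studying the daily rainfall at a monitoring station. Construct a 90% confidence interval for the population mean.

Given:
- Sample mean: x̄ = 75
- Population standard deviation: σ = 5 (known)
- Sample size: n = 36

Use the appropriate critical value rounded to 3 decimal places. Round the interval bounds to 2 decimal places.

The population standard deviation σ is known, so use a z-interval (standard normal critical value).

For 90% confidence, z* = 1.645 (from standard normal table)

Standard error: SE = σ/√n = 5/√36 = 0.833333

Margin of error: E = z* × SE = 1.645 × 0.833333 = 1.3708

Z-interval: x̄ ± E = 75 ± 1.3708 = (73.6292, 76.3708)

Rounded to 2 decimal places:

(73.63, 76.37)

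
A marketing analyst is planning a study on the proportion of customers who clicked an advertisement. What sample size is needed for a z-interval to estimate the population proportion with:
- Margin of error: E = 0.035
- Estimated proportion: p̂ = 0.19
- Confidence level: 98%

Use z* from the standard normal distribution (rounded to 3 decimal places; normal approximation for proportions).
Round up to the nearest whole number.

Using z* for proportion z-interval (normal approximation).

For 98% confidence, z* = 2.326 (from standard normal table)

Sample size formula for proportion z-interval: n = z*²p̂(1-p̂)/E²

n = 2.326² × 0.19 × 0.81 / 0.035²
  = 5.410276 × 0.1539 / 0.001225
  = 679.7073

Round up to the nearest whole number: n = 680

680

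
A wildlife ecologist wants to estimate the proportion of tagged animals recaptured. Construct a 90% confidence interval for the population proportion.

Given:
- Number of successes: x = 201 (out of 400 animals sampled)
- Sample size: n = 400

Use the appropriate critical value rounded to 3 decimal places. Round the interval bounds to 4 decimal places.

Sample proportion: p̂ = 201/400 = 0.502500

Check conditions for normal approximation:
  np̂ = 201 ≥ 10 ✓
  n(1-p̂) = 199 ≥ 10 ✓

The sample is large enough, so use a z-interval (normal approximation) for the proportion.

For 90% confidence, z* = 1.645 (from standard normal table)

Standard error: SE = √(p̂(1-p̂)/n) = √(0.502500×0.497500/400) = 0.02499969

Margin of error: E = z* × SE = 1.645 × 0.02499969 = 0.041124

Z-interval: p̂ ± E = 0.502500 ± 0.041124 = (0.461376, 0.543624)

Rounded to 4 decimal places:

(0.4614, 0.5436)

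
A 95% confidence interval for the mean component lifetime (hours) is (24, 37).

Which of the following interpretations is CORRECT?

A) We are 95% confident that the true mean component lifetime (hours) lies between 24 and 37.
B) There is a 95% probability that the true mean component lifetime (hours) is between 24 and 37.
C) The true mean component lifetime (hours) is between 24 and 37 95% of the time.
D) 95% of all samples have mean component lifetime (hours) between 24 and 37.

A confidence interval represents our confidence in the procedure, not a probability statement about the parameter.

Key concept: If we repeated this sampling process many times and computed a 95% CI each time, about 95% of those intervals would contain the true population parameter.

For this specific interval (24, 37):
- Midpoint (point estimate): 30.5
- Margin of error: 6.5

The correct interpretation is the one stating confidence that the true parameter lies in the interval — option A.

A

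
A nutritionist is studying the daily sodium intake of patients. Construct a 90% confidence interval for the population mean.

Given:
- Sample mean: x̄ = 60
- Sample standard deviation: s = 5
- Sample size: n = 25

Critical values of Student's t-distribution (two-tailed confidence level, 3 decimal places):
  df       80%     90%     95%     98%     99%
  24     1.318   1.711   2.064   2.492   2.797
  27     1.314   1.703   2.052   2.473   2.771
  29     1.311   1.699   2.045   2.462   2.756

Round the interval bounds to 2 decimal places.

The population standard deviation σ is unknown (only the sample standard deviation s is given), so use a t-interval with df = n - 1 = 25 - 1 = 24.

For 90% confidence with df = 24, t* = 1.711 (from t-table)

Standard error: SE = s/√n = 5/√25 = 1.000000

Margin of error: E = t* × SE = 1.711 × 1.000000 = 1.7110

T-interval: x̄ ± E = 60 ± 1.7110 = (58.2890, 61.7110)

Rounded to 2 decimal places:

(58.29, 61.71)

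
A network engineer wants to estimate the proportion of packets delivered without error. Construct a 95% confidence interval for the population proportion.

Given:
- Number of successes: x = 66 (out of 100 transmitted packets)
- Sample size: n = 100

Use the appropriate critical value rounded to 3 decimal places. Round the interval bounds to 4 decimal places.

Sample proportion: p̂ = 66/100 = 0.660000

Check conditions for normal approximation:
  np̂ = 66 ≥ 10 ✓
  n(1-p̂) = 34 ≥ 10 ✓

The sample is large enough, so use a z-interval (normal approximation) for the proportion.

For 95% confidence, z* = 1.96 (from standard normal table)

Standard error: SE = √(p̂(1-p̂)/n) = √(0.660000×0.340000/100) = 0.04737088

Margin of error: E = z* × SE = 1.96 × 0.04737088 = 0.092847

Z-interval: p̂ ± E = 0.660000 ± 0.092847 = (0.567153, 0.752847)

Rounded to 4 decimal places:

(0.5672, 0.7528)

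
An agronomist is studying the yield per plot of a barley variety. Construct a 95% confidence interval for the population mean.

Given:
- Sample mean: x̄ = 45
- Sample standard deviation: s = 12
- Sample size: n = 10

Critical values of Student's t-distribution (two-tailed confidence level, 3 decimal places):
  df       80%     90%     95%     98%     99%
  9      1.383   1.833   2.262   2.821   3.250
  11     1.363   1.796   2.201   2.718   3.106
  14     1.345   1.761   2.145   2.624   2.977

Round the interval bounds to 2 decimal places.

The population standard deviation σ is unknown (only the sample standard deviation s is given), so use a t-interval with df = n - 1 = 10 - 1 = 9.

For 95% confidence with df = 9, t* = 2.262 (from t-table)

Standard error: SE = s/√n = 12/√10 = 3.794733

Margin of error: E = t* × SE = 2.262 × 3.794733 = 8.5837

T-interval: x̄ ± E = 45 ± 8.5837 = (36.4163, 53.5837)

Rounded to 2 decimal places:

(36.42, 53.58)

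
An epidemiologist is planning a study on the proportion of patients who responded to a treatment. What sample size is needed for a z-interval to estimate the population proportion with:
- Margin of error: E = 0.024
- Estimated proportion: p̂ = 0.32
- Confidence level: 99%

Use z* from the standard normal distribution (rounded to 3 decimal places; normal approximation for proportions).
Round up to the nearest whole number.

Using z* for proportion z-interval (normal approximation).

For 99% confidence, z* = 2.576 (from standard normal table)

Sample size formula for proportion z-interval: n = z*²p̂(1-p̂)/E²

n = 2.576² × 0.32 × 0.68 / 0.024²
  = 6.635776 × 0.2176 / 0.000576
  = 2506.8487

Round up to the nearest whole number: n = 2507

2507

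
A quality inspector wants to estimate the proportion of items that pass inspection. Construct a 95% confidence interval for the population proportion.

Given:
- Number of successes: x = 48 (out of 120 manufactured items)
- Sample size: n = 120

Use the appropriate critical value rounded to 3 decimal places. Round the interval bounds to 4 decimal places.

Sample proportion: p̂ = 48/120 = 0.400000

Check conditions for normal approximation:
  np̂ = 48 ≥ 10 ✓
  n(1-p̂) = 72 ≥ 10 ✓

The sample is large enough, so use a z-interval (normal approximation) for the proportion.

For 95% confidence, z* = 1.96 (from standard normal table)

Standard error: SE = √(p̂(1-p̂)/n) = √(0.400000×0.600000/120) = 0.04472136

Margin of error: E = z* × SE = 1.96 × 0.04472136 = 0.087654

Z-interval: p̂ ± E = 0.400000 ± 0.087654 = (0.312346, 0.487654)

Rounded to 4 decimal places:

(0.3123, 0.4877)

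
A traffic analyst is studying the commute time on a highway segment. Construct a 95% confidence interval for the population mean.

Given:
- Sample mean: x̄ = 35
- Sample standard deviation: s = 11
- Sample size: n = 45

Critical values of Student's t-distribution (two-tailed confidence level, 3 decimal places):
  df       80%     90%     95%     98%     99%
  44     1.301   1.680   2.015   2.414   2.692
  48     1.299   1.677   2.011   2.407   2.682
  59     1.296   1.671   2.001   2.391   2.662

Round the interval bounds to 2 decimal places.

The population standard deviation σ is unknown (only the sample standard deviation s is given), so use a t-interval with df = n - 1 = 45 - 1 = 44.

For 95% confidence with df = 44, t* = 2.015 (from t-table)

Standard error: SE = s/√n = 11/√45 = 1.639783

Margin of error: E = t* × SE = 2.015 × 1.639783 = 3.3042

T-interval: x̄ ± E = 35 ± 3.3042 = (31.6958, 38.3042)

Rounded to 2 decimal places:

(31.70, 38.30)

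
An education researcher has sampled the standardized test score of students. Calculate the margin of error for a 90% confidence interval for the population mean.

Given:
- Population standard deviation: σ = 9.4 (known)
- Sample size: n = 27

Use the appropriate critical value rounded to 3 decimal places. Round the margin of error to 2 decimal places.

The population standard deviation σ is known, so use the z-interval margin of error formula.

For 90% confidence, z* = 1.645 (from standard normal table)

Margin of error formula for z-interval: E = z* × σ/√n

E = 1.645 × 9.4/√27
  = 1.645 × 1.809031
  = 2.9759

Rounded to 2 decimal places:

2.98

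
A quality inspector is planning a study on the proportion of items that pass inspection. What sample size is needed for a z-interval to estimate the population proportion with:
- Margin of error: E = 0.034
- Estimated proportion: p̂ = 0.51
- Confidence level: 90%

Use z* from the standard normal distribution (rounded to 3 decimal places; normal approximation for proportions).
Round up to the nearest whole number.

Using z* for proportion z-interval (normal approximation).

For 90% confidence, z* = 1.645 (from standard normal table)

Sample size formula for proportion z-interval: n = z*²p̂(1-p̂)/E²

n = 1.645² × 0.51 × 0.49 / 0.034²
  = 2.706025 × 0.2499 / 0.001156
  = 584.9789

Round up to the nearest whole number: n = 585

585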